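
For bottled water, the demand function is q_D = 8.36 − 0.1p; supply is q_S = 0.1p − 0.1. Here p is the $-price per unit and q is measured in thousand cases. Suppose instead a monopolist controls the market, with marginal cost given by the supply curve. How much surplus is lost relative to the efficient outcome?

In inverse form: demand p = 83.6 − 10q, supply p = 1 + 10q.
Competitive equilibrium: 83.6 − 10q = 1 + 10q → q* = 4.13, p* = 42.3.
Marginal revenue: MR = 83.6 − 20q. Set MR = MC: 83.6 − 20q = 1 + 10q → q_m = 2.7533.
Price p_m = 83.6 − 10·2.7533 = 56.067; MC(q_m) = 1 + 10·2.7533 = 28.533.
Competitive q* = 4.13, so Δq = 1.3767; wedge = 56.067 − 28.533 = 27.534.
DWL = ½ × 1.3767 × 27.534 = $18.95 thousand.

$18.95 thousand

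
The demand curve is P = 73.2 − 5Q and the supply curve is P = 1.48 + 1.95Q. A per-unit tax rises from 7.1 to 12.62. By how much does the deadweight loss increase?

7.83

Competitive equilibrium: 73.2 − 5Q = 1.48 + 1.95Q → Q* = 10.3194, P* = 21.6029.
For a per-unit tax t: ΔQ = t/6.95, so DWL = ½·t·(t/6.95) = t²/13.9.
At t = 7.1: DWL = 3.627. At t = 12.62: DWL = 11.458.
Increase = 11.458 − 3.627 = 7.83.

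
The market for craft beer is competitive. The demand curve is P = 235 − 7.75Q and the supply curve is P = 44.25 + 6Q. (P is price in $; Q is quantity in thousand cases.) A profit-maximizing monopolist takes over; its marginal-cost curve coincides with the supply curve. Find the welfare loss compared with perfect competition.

Competitive equilibrium: 235 − 7.75Q = 44.25 + 6Q → Q* = 13.8727, P* = 127.4864.
Marginal revenue: MR = 235 − 15.5Q. Set MR = MC: 235 − 15.5Q = 44.25 + 6Q → Q_m = 8.8721.
Price P_m = 235 − 7.75·8.8721 = 166.2412; MC(Q_m) = 44.25 + 6·8.8721 = 97.4826.
Competitive Q* = 13.8727, so ΔQ = 5.0006; wedge = 166.2412 − 97.4826 = 68.7586.
Welfare loss = ½ × 5.0006 × 68.7586 = $171.92 thousand.

$171.92 thousand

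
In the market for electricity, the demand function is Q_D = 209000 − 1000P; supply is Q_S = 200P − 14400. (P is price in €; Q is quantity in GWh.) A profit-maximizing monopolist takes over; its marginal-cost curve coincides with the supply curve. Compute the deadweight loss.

€31920.07

In inverse form: demand P = 209 − 0.001Q, supply P = 72 + 0.005Q.
Competitive equilibrium: 209 − 0.001Q = 72 + 0.005Q → Q* = 22833.33333, P* = 186.16667.
Marginal revenue: MR = 209 − 0.002Q. Set MR = MC: 209 − 0.002Q = 72 + 0.005Q → Q_m = 19571.42857.
Price P_m = 209 − 0.001·19571.42857 = 189.42857; MC(Q_m) = 72 + 0.005·19571.42857 = 169.85714.
Competitive Q* = 22833.33333, so ΔQ = 3261.90476; wedge = 189.42857 − 169.85714 = 19.57143.
The triangle = ½ × 3261.90476 × 19.57143 = €31920.07.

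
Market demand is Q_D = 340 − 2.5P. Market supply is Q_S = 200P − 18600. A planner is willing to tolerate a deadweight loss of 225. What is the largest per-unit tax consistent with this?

13.5

In inverse form: demand P = 136 − 0.4Q, supply P = 93 + 0.005Q.
Competitive equilibrium: 136 − 0.4Q = 93 + 0.005Q → Q* = 106.1728, P* = 93.5309.
A tax t gives ΔQ = t/0.405 and wedge t, so DWL = t²/0.81.
t²/0.81 = 225 → t² = 182.25 → t = 13.5.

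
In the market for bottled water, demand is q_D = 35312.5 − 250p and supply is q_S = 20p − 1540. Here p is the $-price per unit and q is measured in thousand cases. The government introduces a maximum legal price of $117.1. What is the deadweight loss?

In inverse form: demand p = 141.25 − 0.004q, supply p = 77 + 0.05q.
Competitive equilibrium: 141.25 − 0.004q = 77 + 0.05q → q* = 1189.8148, p* = 136.4907.
At the ceiling p = 117.1, quantity supplied = (117.1 − 77)/0.05 = 802.
Willingness to pay at q' = 802: 141.25 − 0.004·802 = 138.042.
Δq = 1189.8148 − 802 = 387.8148; wedge = 138.042 − 117.1 = 20.942.
DWL = ½ × 387.8148 × 20.942 = $4060.81 thousand.

$4060.81 thousand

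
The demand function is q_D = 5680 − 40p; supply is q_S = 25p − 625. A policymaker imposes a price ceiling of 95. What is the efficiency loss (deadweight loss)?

81.25

In inverse form: demand p = 142 − 0.025q, supply p = 25 + 0.04q.
Competitive equilibrium: 142 − 0.025q = 25 + 0.04q → q* = 1800, p* = 97.
At the ceiling p = 95, quantity supplied = (95 − 25)/0.04 = 1750.
Willingness to pay at q' = 1750: 142 − 0.025·1750 = 98.25.
Δq = 1800 − 1750 = 50; wedge = 98.25 − 95 = 3.25.
DWL = ½ × 50 × 3.25 = 81.25.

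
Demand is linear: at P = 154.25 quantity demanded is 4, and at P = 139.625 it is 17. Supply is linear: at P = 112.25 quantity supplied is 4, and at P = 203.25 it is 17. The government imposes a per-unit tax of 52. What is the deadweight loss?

Demand slope = (139.625 − 154.25)/(17 − 4) = −1.125, so P = 158.75 − 1.125Q.
Supply slope = (203.25 − 112.25)/(17 − 4) = 7, so P = 84.25 + 7Q.
Competitive equilibrium: 158.75 − 1.125Q = 84.25 + 7Q → Q* = 9.1692, P* = 148.4346.
With the tax, the buyer price exceeds the seller price by 52: (158.75 − 1.125Q) − (84.25 + 7Q) = 52 → Q' = 2.7692.
ΔQ = 9.1692 − 2.7692 = 6.4; the wedge equals the tax, 52.
Deadweight loss = ½ × 6.4 × 52 = 166.40.

166.40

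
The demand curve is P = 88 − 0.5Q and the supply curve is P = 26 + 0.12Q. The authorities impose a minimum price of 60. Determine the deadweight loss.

Competitive equilibrium: 88 − 0.5Q = 26 + 0.12Q → Q* = 100, P* = 38.
At the floor P = 60, quantity demanded = (88 − 60)/0.5 = 56.
Sellers' marginal cost at Q' = 56: 26 + 0.12·56 = 32.72.
ΔQ = 100 − 56 = 44; wedge = 60 − 32.72 = 27.28.
Welfare loss = ½ × 44 × 27.28 = 600.16.

600.16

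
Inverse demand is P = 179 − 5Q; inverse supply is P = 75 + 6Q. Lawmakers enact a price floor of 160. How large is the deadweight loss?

Competitive equilibrium: 179 − 5Q = 75 + 6Q → Q* = 9.45455, P* = 131.72727.
At the floor P = 160, quantity demanded = (179 − 160)/5 = 3.8.
Sellers' marginal cost at Q' = 3.8: 75 + 6·3.8 = 97.8.
ΔQ = 9.45455 − 3.8 = 5.65455; wedge = 160 − 97.8 = 62.2.
Welfare loss = ½ × 5.65455 × 62.2 = 175.86.

175.86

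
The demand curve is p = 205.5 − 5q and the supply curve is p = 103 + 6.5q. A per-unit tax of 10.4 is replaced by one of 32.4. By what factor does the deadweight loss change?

Competitive equilibrium: 205.5 − 5q = 103 + 6.5q → q* = 8.913, p* = 160.9348.
For a per-unit tax t: Δq = t/11.5, so DWL = ½·t·(t/11.5) = t²/23.
At t = 10.4: DWL = 4.703. At t = 32.4: DWL = 45.642.
Ratio = (32.4/10.4)² = 9.706.

9.706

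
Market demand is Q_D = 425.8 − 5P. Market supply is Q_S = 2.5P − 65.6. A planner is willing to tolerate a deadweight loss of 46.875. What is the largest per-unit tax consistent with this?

7.5

In inverse form: demand P = 85.16 − 0.2Q, supply P = 26.24 + 0.4Q.
Competitive equilibrium: 85.16 − 0.2Q = 26.24 + 0.4Q → Q* = 98.2, P* = 65.52.
A tax t gives ΔQ = t/0.6 and wedge t, so DWL = t²/1.2.
t²/1.2 = 46.875 → t² = 56.25 → t = 7.5.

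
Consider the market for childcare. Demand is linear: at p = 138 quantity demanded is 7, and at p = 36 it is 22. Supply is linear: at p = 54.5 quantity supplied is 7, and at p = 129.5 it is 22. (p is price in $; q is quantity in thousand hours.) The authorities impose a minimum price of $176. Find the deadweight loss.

Demand slope = (36 − 138)/(22 − 7) = −6.8, so p = 185.6 − 6.8q.
Supply slope = (129.5 − 54.5)/(22 − 7) = 5, so p = 19.5 + 5q.
Competitive equilibrium: 185.6 − 6.8q = 19.5 + 5q → q* = 14.0763, p* = 89.8814.
At the floor p = 176, quantity demanded = (185.6 − 176)/6.8 = 1.4118.
Sellers' marginal cost at q' = 1.4118: 19.5 + 5·1.4118 = 26.559.
Δq = 14.0763 − 1.4118 = 12.6645; wedge = 176 − 26.559 = 149.441.
The triangle = ½ × 12.6645 × 149.441 = $946.30 thousand.

$946.30 thousand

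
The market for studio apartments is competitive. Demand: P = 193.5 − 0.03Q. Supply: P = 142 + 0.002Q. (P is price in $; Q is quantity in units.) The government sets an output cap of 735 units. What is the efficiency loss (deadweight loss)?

Competitive equilibrium: 193.5 − 0.03Q = 142 + 0.002Q → Q* = 1609.375, P* = 145.2188.
At Q = 735: demand price = 193.5 − 0.03·735 = 171.45; supply price = 142 + 0.002·735 = 143.47.
ΔQ = 1609.375 − 735 = 874.375; wedge = 171.45 − 143.47 = 27.98.
Deadweight loss = ½ × 874.375 × 27.98 = $12232.51.

$12232.51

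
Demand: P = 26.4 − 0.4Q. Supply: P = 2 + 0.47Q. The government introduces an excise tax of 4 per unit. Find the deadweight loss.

Competitive equilibrium: 26.4 − 0.4Q = 2 + 0.47Q → Q* = 28.046, P* = 15.1816.
With the tax, the buyer price exceeds the seller price by 4: (26.4 − 0.4Q) − (2 + 0.47Q) = 4 → Q' = 23.4483.
ΔQ = 28.046 − 23.4483 = 4.5977; the wedge equals the tax, 4.
Welfare loss = ½ × 4.5977 × 4 = 9.20.

9.20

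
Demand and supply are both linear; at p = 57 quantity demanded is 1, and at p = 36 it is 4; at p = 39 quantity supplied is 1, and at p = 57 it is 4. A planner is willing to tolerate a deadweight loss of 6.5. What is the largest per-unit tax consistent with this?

Demand slope = (36 − 57)/(4 − 1) = −7, so p = 64 − 7q.
Supply slope = (57 − 39)/(4 − 1) = 6, so p = 33 + 6q.
Competitive equilibrium: 64 − 7q = 33 + 6q → q* = 2.3846, p* = 47.3077.
A tax t gives Δq = t/13 and wedge t, so DWL = t²/26.
t²/26 = 6.5 → t² = 169 → t = 13.

13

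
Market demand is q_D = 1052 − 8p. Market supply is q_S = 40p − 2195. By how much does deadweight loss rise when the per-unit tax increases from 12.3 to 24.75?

1537.575

In inverse form: demand p = 131.5 − 0.125q, supply p = 54.875 + 0.025q.
Competitive equilibrium: 131.5 − 0.125q = 54.875 + 0.025q → q* = 510.8333, p* = 67.6458.
For a per-unit tax t: Δq = t/0.15, so DWL = ½·t·(t/0.15) = t²/0.3.
At t = 12.3: DWL = 504.3. At t = 24.75: DWL = 2041.875.
Increase = 2041.875 − 504.3 = 1537.575.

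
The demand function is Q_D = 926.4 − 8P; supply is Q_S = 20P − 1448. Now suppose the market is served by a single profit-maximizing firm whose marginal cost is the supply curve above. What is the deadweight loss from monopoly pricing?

934.31

In inverse form: demand P = 115.8 − 0.125Q, supply P = 72.4 + 0.05Q.
Competitive equilibrium: 115.8 − 0.125Q = 72.4 + 0.05Q → Q* = 248, P* = 84.8.
Marginal revenue: MR = 115.8 − 0.25Q. Set MR = MC: 115.8 − 0.25Q = 72.4 + 0.05Q → Q_m = 144.6667.
Price P_m = 115.8 − 0.125·144.6667 = 97.7167; MC(Q_m) = 72.4 + 0.05·144.6667 = 79.6333.
Competitive Q* = 248, so ΔQ = 103.3333; wedge = 97.7167 − 79.6333 = 18.0834.
DWL = ½ × 103.3333 × 18.0834 = 934.31.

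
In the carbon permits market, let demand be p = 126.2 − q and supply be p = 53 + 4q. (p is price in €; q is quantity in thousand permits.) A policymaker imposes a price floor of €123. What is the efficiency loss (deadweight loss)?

€327.184 thousand

Competitive equilibrium: 126.2 − q = 53 + 4q → q* = 14.64, p* = 111.56.
At the floor p = 123, quantity demanded = (126.2 − 123)/1 = 3.2.
Sellers' marginal cost at q' = 3.2: 53 + 4·3.2 = 65.8.
Δq = 14.64 − 3.2 = 11.44; wedge = 123 − 65.8 = 57.2.
Welfare loss = ½ × 11.44 × 57.2 = €327.184 thousand.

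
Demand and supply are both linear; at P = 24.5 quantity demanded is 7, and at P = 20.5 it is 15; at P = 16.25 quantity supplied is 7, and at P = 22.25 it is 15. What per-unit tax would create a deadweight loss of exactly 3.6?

Demand slope = (20.5 − 24.5)/(15 − 7) = −0.5, so P = 28 − 0.5Q.
Supply slope = (22.25 − 16.25)/(15 − 7) = 0.75, so P = 11 + 0.75Q.
Competitive equilibrium: 28 − 0.5Q = 11 + 0.75Q → Q* = 13.6, P* = 21.2.
A tax t gives ΔQ = t/1.25 and wedge t, so DWL = t²/2.5.
t²/2.5 = 3.6 → t² = 9 → t = 3.

3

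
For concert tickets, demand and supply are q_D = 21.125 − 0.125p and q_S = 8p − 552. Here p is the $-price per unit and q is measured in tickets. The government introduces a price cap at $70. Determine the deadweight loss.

$75.38

In inverse form: demand p = 169 − 8q, supply p = 69 + 0.125q.
Competitive equilibrium: 169 − 8q = 69 + 0.125q → q* = 12.3077, p* = 70.5385.
At the ceiling p = 70, quantity supplied = (70 − 69)/0.125 = 8.
Willingness to pay at q' = 8: 169 − 8·8 = 105.
Δq = 12.3077 − 8 = 4.3077; wedge = 105 − 70 = 35.
Deadweight loss = ½ × 4.3077 × 35 = $75.38.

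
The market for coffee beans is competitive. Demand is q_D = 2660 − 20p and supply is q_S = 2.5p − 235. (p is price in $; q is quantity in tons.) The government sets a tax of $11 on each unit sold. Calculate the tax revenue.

$684.44

In inverse form: demand p = 133 − 0.05q, supply p = 94 + 0.4q.
Competitive equilibrium: 133 − 0.05q = 94 + 0.4q → q* = 86.6667, p* = 128.6667.
With the tax, the buyer price exceeds the seller price by 11: (133 − 0.05q) − (94 + 0.4q) = 11 → q' = 62.2222.
Tax revenue = 11 × 62.2222 = $684.44.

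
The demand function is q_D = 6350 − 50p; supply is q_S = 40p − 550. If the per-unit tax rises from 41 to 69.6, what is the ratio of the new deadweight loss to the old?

2.882

In inverse form: demand p = 127 − 0.02q, supply p = 13.75 + 0.025q.
Competitive equilibrium: 127 − 0.02q = 13.75 + 0.025q → q* = 2516.6667, p* = 76.6667.
For a per-unit tax t: Δq = t/0.045, so DWL = ½·t·(t/0.045) = t²/0.09.
At t = 41: DWL = 18677.778. At t = 69.6: DWL = 53824.
Ratio = (69.6/41)² = 2.882.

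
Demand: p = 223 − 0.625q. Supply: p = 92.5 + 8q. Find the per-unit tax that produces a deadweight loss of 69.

34.5

Competitive equilibrium: 223 − 0.625q = 92.5 + 8q → q* = 15.1304, p* = 213.5435.
A tax t gives Δq = t/8.625 and wedge t, so DWL = t²/17.25.
t²/17.25 = 69 → t² = 1190.25 → t = 34.5.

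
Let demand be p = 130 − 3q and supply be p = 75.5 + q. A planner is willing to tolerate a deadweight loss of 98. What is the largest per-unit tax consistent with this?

28

Competitive equilibrium: 130 − 3q = 75.5 + q → q* = 13.625, p* = 89.125.
A tax t gives Δq = t/4 and wedge t, so DWL = t²/8.
t²/8 = 98 → t² = 784 → t = 28.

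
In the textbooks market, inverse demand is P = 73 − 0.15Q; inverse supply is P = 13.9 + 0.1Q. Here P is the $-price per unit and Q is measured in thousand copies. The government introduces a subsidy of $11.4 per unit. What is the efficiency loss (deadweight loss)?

Competitive equilibrium: 73 − 0.15Q = 13.9 + 0.1Q → Q* = 236.4, P* = 37.54.
The subsidy lowers effective supply by 11.4: P = 2.5 + 0.1Q.
New quantity: 73 − 0.15Q = 2.5 + 0.1Q → Q' = 282.
Overproduction ΔQ = 282 − 236.4 = 45.6; wedge = subsidy = 11.4.
Welfare loss = ½ × 45.6 × 11.4 = $259.92 thousand.

$259.92 thousand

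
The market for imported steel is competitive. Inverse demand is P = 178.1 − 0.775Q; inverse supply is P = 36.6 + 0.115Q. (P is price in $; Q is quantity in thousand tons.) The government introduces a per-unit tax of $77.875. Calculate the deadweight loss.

Competitive equilibrium: 178.1 − 0.775Q = 36.6 + 0.115Q → Q* = 158.9888, P* = 54.8837.
With the tax, the buyer price exceeds the seller price by 77.875: (178.1 − 0.775Q) − (36.6 + 0.115Q) = 77.875 → Q' = 71.4888.
ΔQ = 158.9888 − 71.4888 = 87.5; the wedge equals the tax, 77.875.
Deadweight loss = ½ × 87.5 × 77.875 = $3407.03 thousand.

$3407.03 thousand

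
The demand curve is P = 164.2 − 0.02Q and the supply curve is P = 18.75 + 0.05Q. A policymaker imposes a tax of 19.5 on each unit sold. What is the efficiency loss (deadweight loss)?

Competitive equilibrium: 164.2 − 0.02Q = 18.75 + 0.05Q → Q* = 2077.8571, P* = 122.6429.
With the tax, the buyer price exceeds the seller price by 19.5: (164.2 − 0.02Q) − (18.75 + 0.05Q) = 19.5 → Q' = 1799.2857.
ΔQ = 2077.8571 − 1799.2857 = 278.5714; the wedge equals the tax, 19.5.
DWL = ½ × 278.5714 × 19.5 = 2716.07.

2716.07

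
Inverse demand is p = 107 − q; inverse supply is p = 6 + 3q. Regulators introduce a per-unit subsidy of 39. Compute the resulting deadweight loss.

Competitive equilibrium: 107 − q = 6 + 3q → q* = 25.25, p* = 81.75.
The subsidy lowers effective supply by 39: p = 3q − 33.
New quantity: 107 − q = 3q − 33 → q' = 35.
Overproduction Δq = 35 − 25.25 = 9.75; wedge = subsidy = 39.
Deadweight loss = ½ × 9.75 × 39 = 190.125.

190.125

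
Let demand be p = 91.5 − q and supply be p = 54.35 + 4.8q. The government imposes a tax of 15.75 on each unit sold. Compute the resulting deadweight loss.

21.38

Competitive equilibrium: 91.5 − q = 54.35 + 4.8q → q* = 6.4052, p* = 85.0948.
With the tax, the buyer price exceeds the seller price by 15.75: (91.5 − q) − (54.35 + 4.8q) = 15.75 → q' = 3.6897.
Δq = 6.4052 − 3.6897 = 2.7155; the wedge equals the tax, 15.75.
Welfare loss = ½ × 2.7155 × 15.75 = 21.38.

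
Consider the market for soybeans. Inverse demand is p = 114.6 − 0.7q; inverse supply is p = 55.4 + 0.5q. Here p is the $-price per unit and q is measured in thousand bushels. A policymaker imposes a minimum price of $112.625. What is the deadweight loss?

$1298.01 thousand

Competitive equilibrium: 114.6 − 0.7q = 55.4 + 0.5q → q* = 49.3333, p* = 80.0667.
At the floor p = 112.625, quantity demanded = (114.6 − 112.625)/0.7 = 2.8214.
Sellers' marginal cost at q' = 2.8214: 55.4 + 0.5·2.8214 = 56.8107.
Δq = 49.3333 − 2.8214 = 46.5119; wedge = 112.625 − 56.8107 = 55.8143.
Welfare loss = ½ × 46.5119 × 55.8143 = $1298.01 thousand.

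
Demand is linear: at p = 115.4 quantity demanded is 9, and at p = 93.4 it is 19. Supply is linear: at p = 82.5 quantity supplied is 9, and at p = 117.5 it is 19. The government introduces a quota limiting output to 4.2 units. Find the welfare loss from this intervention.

Demand slope = (93.4 − 115.4)/(19 − 9) = −2.2, so p = 135.2 − 2.2q.
Supply slope = (117.5 − 82.5)/(19 − 9) = 3.5, so p = 51 + 3.5q.
Competitive equilibrium: 135.2 − 2.2q = 51 + 3.5q → q* = 14.7719, p* = 102.7018.
At q = 4.2: demand price = 135.2 − 2.2·4.2 = 125.96; supply price = 51 + 3.5·4.2 = 65.7.
Δq = 14.7719 − 4.2 = 10.5719; wedge = 125.96 − 65.7 = 60.26.
DWL = ½ × 10.5719 × 60.26 = 318.53.

318.53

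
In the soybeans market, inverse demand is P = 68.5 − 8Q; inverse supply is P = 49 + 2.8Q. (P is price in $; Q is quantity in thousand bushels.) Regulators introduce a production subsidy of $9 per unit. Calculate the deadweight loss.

Competitive equilibrium: 68.5 − 8Q = 49 + 2.8Q → Q* = 1.8056, P* = 54.0556.
The subsidy lowers effective supply by 9: P = 40 + 2.8Q.
New quantity: 68.5 − 8Q = 40 + 2.8Q → Q' = 2.6389.
Overproduction ΔQ = 2.6389 − 1.8056 = 0.8333; wedge = subsidy = 9.
Deadweight loss = ½ × 0.8333 × 9 = $3.75 thousand.

$3.75 thousand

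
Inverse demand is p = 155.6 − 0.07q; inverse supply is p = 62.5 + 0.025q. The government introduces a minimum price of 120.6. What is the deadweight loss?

Competitive equilibrium: 155.6 − 0.07q = 62.5 + 0.025q → q* = 980, p* = 87.
At the floor p = 120.6, quantity demanded = (155.6 − 120.6)/0.07 = 500.
Sellers' marginal cost at q' = 500: 62.5 + 0.025·500 = 75.
Δq = 980 − 500 = 480; wedge = 120.6 − 75 = 45.6.
The triangle = ½ × 480 × 45.6 = 10944.

10944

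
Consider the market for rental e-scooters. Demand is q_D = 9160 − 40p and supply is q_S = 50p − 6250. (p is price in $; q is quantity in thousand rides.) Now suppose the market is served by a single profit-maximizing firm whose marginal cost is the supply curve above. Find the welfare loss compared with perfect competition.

$15328.80 thousand

In inverse form: demand p = 229 − 0.025q, supply p = 125 + 0.02q.
Competitive equilibrium: 229 − 0.025q = 125 + 0.02q → q* = 2311.11111, p* = 171.22222.
Marginal revenue: MR = 229 − 0.05q. Set MR = MC: 229 − 0.05q = 125 + 0.02q → q_m = 1485.71429.
Price p_m = 229 − 0.025·1485.71429 = 191.85714; MC(q_m) = 125 + 0.02·1485.71429 = 154.71429.
Competitive q* = 2311.11111, so Δq = 825.39682; wedge = 191.85714 − 154.71429 = 37.14285.
The triangle = ½ × 825.39682 × 37.14285 = $15328.80 thousand.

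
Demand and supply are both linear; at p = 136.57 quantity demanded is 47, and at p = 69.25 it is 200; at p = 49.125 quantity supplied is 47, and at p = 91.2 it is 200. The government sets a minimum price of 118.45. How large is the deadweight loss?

Demand slope = (69.25 − 136.57)/(200 − 47) = −0.44, so p = 157.25 − 0.44q.
Supply slope = (91.2 − 49.125)/(200 − 47) = 0.275, so p = 36.2 + 0.275q.
Competitive equilibrium: 157.25 − 0.44q = 36.2 + 0.275q → q* = 169.3007, p* = 82.7577.
At the floor p = 118.45, quantity demanded = (157.25 − 118.45)/0.44 = 88.1818.
Sellers' marginal cost at q' = 88.1818: 36.2 + 0.275·88.1818 = 60.45.
Δq = 169.3007 − 88.1818 = 81.1189; wedge = 118.45 − 60.45 = 58.
Welfare loss = ½ × 81.1189 × 58 = 2352.45.

2352.45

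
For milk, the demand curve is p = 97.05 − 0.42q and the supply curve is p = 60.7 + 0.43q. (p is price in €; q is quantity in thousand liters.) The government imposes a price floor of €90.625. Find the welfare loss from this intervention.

€320.64 thousand

Competitive equilibrium: 97.05 − 0.42q = 60.7 + 0.43q → q* = 42.7647, p* = 79.0888.
At the floor p = 90.625, quantity demanded = (97.05 − 90.625)/0.42 = 15.2976.
Sellers' marginal cost at q' = 15.2976: 60.7 + 0.43·15.2976 = 67.278.
Δq = 42.7647 − 15.2976 = 27.4671; wedge = 90.625 − 67.278 = 23.347.
The triangle = ½ × 27.4671 × 23.347 = €320.64 thousand.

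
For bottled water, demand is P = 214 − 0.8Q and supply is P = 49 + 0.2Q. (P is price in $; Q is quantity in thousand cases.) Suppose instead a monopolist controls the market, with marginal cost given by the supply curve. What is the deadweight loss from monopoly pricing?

$2688.89 thousand

Competitive equilibrium: 214 − 0.8Q = 49 + 0.2Q → Q* = 165, P* = 82.
Marginal revenue: MR = 214 − 1.6Q. Set MR = MC: 214 − 1.6Q = 49 + 0.2Q → Q_m = 91.6667.
Price P_m = 214 − 0.8·91.6667 = 140.6666; MC(Q_m) = 49 + 0.2·91.6667 = 67.3333.
Competitive Q* = 165, so ΔQ = 73.3333; wedge = 140.6666 − 67.3333 = 73.3333.
Welfare loss = ½ × 73.3333 × 73.3333 = $2688.89 thousand.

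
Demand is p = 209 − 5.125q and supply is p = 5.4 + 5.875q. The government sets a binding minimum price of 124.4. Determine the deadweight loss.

Competitive equilibrium: 209 − 5.125q = 5.4 + 5.875q → q* = 18.5091, p* = 114.1409.
At the floor p = 124.4, quantity demanded = (209 − 124.4)/5.125 = 16.5073.
Sellers' marginal cost at q' = 16.5073: 5.4 + 5.875·16.5073 = 102.3804.
Δq = 18.5091 − 16.5073 = 2.0018; wedge = 124.4 − 102.3804 = 22.0196.
Welfare loss = ½ × 2.0018 × 22.0196 = 22.04.

22.04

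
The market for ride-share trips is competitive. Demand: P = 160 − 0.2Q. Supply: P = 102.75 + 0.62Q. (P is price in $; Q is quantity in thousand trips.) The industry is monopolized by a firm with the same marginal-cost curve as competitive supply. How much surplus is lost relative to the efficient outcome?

$76.84 thousand

Competitive equilibrium: 160 − 0.2Q = 102.75 + 0.62Q → Q* = 69.8171, P* = 146.0366.
Marginal revenue: MR = 160 − 0.4Q. Set MR = MC: 160 − 0.4Q = 102.75 + 0.62Q → Q_m = 56.1275.
Price P_m = 160 − 0.2·56.1275 = 148.7745; MC(Q_m) = 102.75 + 0.62·56.1275 = 137.5491.
Competitive Q* = 69.8171, so ΔQ = 13.6896; wedge = 148.7745 − 137.5491 = 11.2254.
DWL = ½ × 13.6896 × 11.2254 = $76.84 thousand.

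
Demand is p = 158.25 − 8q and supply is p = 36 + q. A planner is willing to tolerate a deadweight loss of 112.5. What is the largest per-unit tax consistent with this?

Competitive equilibrium: 158.25 − 8q = 36 + q → q* = 13.5833, p* = 49.5833.
A tax t gives Δq = t/9 and wedge t, so DWL = t²/18.
t²/18 = 112.5 → t² = 2025 → t = 45.

45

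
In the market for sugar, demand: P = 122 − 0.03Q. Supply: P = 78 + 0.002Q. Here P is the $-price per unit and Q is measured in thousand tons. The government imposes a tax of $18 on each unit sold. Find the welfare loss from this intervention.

$5062.50 thousand

Competitive equilibrium: 122 − 0.03Q = 78 + 0.002Q → Q* = 1375, P* = 80.75.
With the tax, the buyer price exceeds the seller price by 18: (122 − 0.03Q) − (78 + 0.002Q) = 18 → Q' = 812.5.
ΔQ = 1375 − 812.5 = 562.5; the wedge equals the tax, 18.
The triangle = ½ × 562.5 × 18 = $5062.50 thousand.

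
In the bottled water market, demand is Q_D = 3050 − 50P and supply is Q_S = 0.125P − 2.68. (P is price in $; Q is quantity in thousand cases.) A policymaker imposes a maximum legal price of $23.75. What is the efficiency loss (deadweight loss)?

$86.48 thousand

In inverse form: demand P = 61 − 0.02Q, supply P = 21.44 + 8Q.
Competitive equilibrium: 61 − 0.02Q = 21.44 + 8Q → Q* = 4.9327, P* = 60.9013.
At the ceiling P = 23.75, quantity supplied = (23.75 − 21.44)/8 = 0.2888.
Willingness to pay at Q' = 0.2888: 61 − 0.02·0.2888 = 60.9942.
ΔQ = 4.9327 − 0.2888 = 4.6439; wedge = 60.9942 − 23.75 = 37.2442.
Deadweight loss = ½ × 4.6439 × 37.2442 = $86.48 thousand.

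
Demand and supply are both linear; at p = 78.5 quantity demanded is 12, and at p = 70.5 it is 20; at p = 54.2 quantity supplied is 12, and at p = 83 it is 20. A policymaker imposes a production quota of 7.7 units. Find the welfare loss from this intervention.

211.20

Demand slope = (70.5 − 78.5)/(20 − 12) = −1, so p = 90.5 − q.
Supply slope = (83 − 54.2)/(20 − 12) = 3.6, so p = 11 + 3.6q.
Competitive equilibrium: 90.5 − q = 11 + 3.6q → q* = 17.2826, p* = 73.2174.
At q = 7.7: demand price = 90.5 − 1·7.7 = 82.8; supply price = 11 + 3.6·7.7 = 38.72.
Δq = 17.2826 − 7.7 = 9.5826; wedge = 82.8 − 38.72 = 44.08.
Welfare loss = ½ × 9.5826 × 44.08 = 211.20.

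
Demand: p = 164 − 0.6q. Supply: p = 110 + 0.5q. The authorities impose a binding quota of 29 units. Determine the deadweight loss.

222

Competitive equilibrium: 164 − 0.6q = 110 + 0.5q → q* = 49.0909, p* = 134.5455.
At q = 29: demand price = 164 − 0.6·29 = 146.6; supply price = 110 + 0.5·29 = 124.5.
Δq = 49.0909 − 29 = 20.0909; wedge = 146.6 − 124.5 = 22.1.
Deadweight loss = ½ × 20.0909 × 22.1 = 222.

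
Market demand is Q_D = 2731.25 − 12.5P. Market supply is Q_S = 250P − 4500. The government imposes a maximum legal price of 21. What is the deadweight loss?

112537.20

In inverse form: demand P = 218.5 − 0.08Q, supply P = 18 + 0.004Q.
Competitive equilibrium: 218.5 − 0.08Q = 18 + 0.004Q → Q* = 2386.90476, P* = 27.54762.
At the ceiling P = 21, quantity supplied = (21 − 18)/0.004 = 750.
Willingness to pay at Q' = 750: 218.5 − 0.08·750 = 158.5.
ΔQ = 2386.90476 − 750 = 1636.90476; wedge = 158.5 − 21 = 137.5.
The triangle = ½ × 1636.90476 × 137.5 = 112537.20.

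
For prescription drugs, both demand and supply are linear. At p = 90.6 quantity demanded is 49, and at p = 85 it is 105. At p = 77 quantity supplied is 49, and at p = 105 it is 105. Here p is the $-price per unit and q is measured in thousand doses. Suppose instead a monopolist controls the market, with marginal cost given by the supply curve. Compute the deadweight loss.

$31.45 thousand

Demand slope = (85 − 90.6)/(105 − 49) = −0.1, so p = 95.5 − 0.1q.
Supply slope = (105 − 77)/(105 − 49) = 0.5, so p = 52.5 + 0.5q.
Competitive equilibrium: 95.5 − 0.1q = 52.5 + 0.5q → q* = 71.6667, p* = 88.3333.
Marginal revenue: MR = 95.5 − 0.2q. Set MR = MC: 95.5 − 0.2q = 52.5 + 0.5q → q_m = 61.4286.
Price p_m = 95.5 − 0.1·61.4286 = 89.3571; MC(q_m) = 52.5 + 0.5·61.4286 = 83.2143.
Competitive q* = 71.6667, so Δq = 10.2381; wedge = 89.3571 − 83.2143 = 6.1428.
Welfare loss = ½ × 10.2381 × 6.1428 = $31.45 thousand.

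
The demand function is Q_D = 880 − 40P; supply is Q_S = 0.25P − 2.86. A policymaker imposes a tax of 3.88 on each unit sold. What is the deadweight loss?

1.87

In inverse form: demand P = 22 − 0.025Q, supply P = 11.44 + 4Q.
Competitive equilibrium: 22 − 0.025Q = 11.44 + 4Q → Q* = 2.6236, P* = 21.9344.
With the tax, the buyer price exceeds the seller price by 3.88: (22 − 0.025Q) − (11.44 + 4Q) = 3.88 → Q' = 1.6596.
ΔQ = 2.6236 − 1.6596 = 0.964; the wedge equals the tax, 3.88.
The triangle = ½ × 0.964 × 3.88 = 1.87.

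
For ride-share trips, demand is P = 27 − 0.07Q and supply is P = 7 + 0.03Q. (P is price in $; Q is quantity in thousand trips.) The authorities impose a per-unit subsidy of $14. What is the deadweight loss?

$980 thousand

Competitive equilibrium: 27 − 0.07Q = 7 + 0.03Q → Q* = 200, P* = 13.
The subsidy lowers effective supply by 14: P = 0.03Q − 7.
New quantity: 27 − 0.07Q = 0.03Q − 7 → Q' = 340.
Overproduction ΔQ = 340 − 200 = 140; wedge = subsidy = 14.
Deadweight loss = ½ × 140 × 14 = $980 thousand.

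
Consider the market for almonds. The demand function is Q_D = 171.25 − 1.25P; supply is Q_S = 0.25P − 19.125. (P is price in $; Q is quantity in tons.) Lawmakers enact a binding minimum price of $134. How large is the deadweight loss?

In inverse form: demand P = 137 − 0.8Q, supply P = 76.5 + 4Q.
Competitive equilibrium: 137 − 0.8Q = 76.5 + 4Q → Q* = 12.6042, P* = 126.9167.
At the floor P = 134, quantity demanded = (137 − 134)/0.8 = 3.75.
Sellers' marginal cost at Q' = 3.75: 76.5 + 4·3.75 = 91.5.
ΔQ = 12.6042 − 3.75 = 8.8542; wedge = 134 − 91.5 = 42.5.
The triangle = ½ × 8.8542 × 42.5 = $188.15.

$188.15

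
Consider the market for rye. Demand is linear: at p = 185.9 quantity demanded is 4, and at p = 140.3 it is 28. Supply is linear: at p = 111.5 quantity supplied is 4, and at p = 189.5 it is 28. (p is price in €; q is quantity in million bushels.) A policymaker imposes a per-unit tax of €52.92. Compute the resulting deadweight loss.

€271.90 million

Demand slope = (140.3 − 185.9)/(28 − 4) = −1.9, so p = 193.5 − 1.9q.
Supply slope = (189.5 − 111.5)/(28 − 4) = 3.25, so p = 98.5 + 3.25q.
Competitive equilibrium: 193.5 − 1.9q = 98.5 + 3.25q → q* = 18.4466, p* = 158.4515.
With the tax, the buyer price exceeds the seller price by 52.92: (193.5 − 1.9q) − (98.5 + 3.25q) = 52.92 → q' = 8.1709.
Δq = 18.4466 − 8.1709 = 10.2757; the wedge equals the tax, 52.92.
Welfare loss = ½ × 10.2757 × 52.92 = €271.90 million.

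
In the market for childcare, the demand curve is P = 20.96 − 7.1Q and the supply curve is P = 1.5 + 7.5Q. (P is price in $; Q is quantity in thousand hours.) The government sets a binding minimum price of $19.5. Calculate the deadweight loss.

$9.28 thousand

Competitive equilibrium: 20.96 − 7.1Q = 1.5 + 7.5Q → Q* = 1.3329, P* = 11.4966.
At the floor P = 19.5, quantity demanded = (20.96 − 19.5)/7.1 = 0.2056.
Sellers' marginal cost at Q' = 0.2056: 1.5 + 7.5·0.2056 = 3.042.
ΔQ = 1.3329 − 0.2056 = 1.1273; wedge = 19.5 − 3.042 = 16.458.
Welfare loss = ½ × 1.1273 × 16.458 = $9.28 thousand.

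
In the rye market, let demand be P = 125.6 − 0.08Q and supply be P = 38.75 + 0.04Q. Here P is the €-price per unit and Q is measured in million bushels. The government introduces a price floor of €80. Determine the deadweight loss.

Competitive equilibrium: 125.6 − 0.08Q = 38.75 + 0.04Q → Q* = 723.75, P* = 67.7.
At the floor P = 80, quantity demanded = (125.6 − 80)/0.08 = 570.
Sellers' marginal cost at Q' = 570: 38.75 + 0.04·570 = 61.55.
ΔQ = 723.75 − 570 = 153.75; wedge = 80 − 61.55 = 18.45.
Deadweight loss = ½ × 153.75 × 18.45 = €1418.34 million.

€1418.34 million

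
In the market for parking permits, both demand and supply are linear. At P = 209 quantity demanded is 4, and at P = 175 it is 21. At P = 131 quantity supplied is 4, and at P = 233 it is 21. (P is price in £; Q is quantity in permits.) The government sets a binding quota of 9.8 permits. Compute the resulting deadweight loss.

Demand slope = (175 − 209)/(21 − 4) = −2, so P = 217 − 2Q.
Supply slope = (233 − 131)/(21 − 4) = 6, so P = 107 + 6Q.
Competitive equilibrium: 217 − 2Q = 107 + 6Q → Q* = 13.75, P* = 189.5.
At Q = 9.8: demand price = 217 − 2·9.8 = 197.4; supply price = 107 + 6·9.8 = 165.8.
ΔQ = 13.75 − 9.8 = 3.95; wedge = 197.4 − 165.8 = 31.6.
The triangle = ½ × 3.95 × 31.6 = £62.41.

£62.41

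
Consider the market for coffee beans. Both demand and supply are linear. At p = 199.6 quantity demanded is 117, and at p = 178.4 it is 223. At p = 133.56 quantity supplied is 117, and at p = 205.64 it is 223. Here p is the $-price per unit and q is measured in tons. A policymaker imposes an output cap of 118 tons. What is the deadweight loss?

$2412.40

Demand slope = (178.4 − 199.6)/(223 − 117) = −0.2, so p = 223 − 0.2q.
Supply slope = (205.64 − 133.56)/(223 − 117) = 0.68, so p = 54 + 0.68q.
Competitive equilibrium: 223 − 0.2q = 54 + 0.68q → q* = 192.0455, p* = 184.5909.
At q = 118: demand price = 223 − 0.2·118 = 199.4; supply price = 54 + 0.68·118 = 134.24.
Δq = 192.0455 − 118 = 74.0455; wedge = 199.4 − 134.24 = 65.16.
Welfare loss = ½ × 74.0455 × 65.16 = $2412.40.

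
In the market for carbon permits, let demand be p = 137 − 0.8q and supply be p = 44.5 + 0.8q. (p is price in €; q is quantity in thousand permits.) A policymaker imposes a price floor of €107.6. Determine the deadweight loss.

Competitive equilibrium: 137 − 0.8q = 44.5 + 0.8q → q* = 57.8125, p* = 90.75.
At the floor p = 107.6, quantity demanded = (137 − 107.6)/0.8 = 36.75.
Sellers' marginal cost at q' = 36.75: 44.5 + 0.8·36.75 = 73.9.
Δq = 57.8125 − 36.75 = 21.0625; wedge = 107.6 − 73.9 = 33.7.
Welfare loss = ½ × 21.0625 × 33.7 = €354.90 thousand.

€354.90 thousand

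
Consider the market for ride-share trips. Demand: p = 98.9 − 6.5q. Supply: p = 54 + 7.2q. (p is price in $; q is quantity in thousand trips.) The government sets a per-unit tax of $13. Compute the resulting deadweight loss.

Competitive equilibrium: 98.9 − 6.5q = 54 + 7.2q → q* = 3.2774, p* = 77.5971.
With the tax, the buyer price exceeds the seller price by 13: (98.9 − 6.5q) − (54 + 7.2q) = 13 → q' = 2.3285.
Δq = 3.2774 − 2.3285 = 0.9489; the wedge equals the tax, 13.
DWL = ½ × 0.9489 × 13 = $6.17 thousand.

$6.17 thousand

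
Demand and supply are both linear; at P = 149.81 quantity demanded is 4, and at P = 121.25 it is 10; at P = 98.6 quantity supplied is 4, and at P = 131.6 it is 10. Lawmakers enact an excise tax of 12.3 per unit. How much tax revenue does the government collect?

Demand slope = (121.25 − 149.81)/(10 − 4) = −4.76, so P = 168.85 − 4.76Q.
Supply slope = (131.6 − 98.6)/(10 − 4) = 5.5, so P = 76.6 + 5.5Q.
Competitive equilibrium: 168.85 − 4.76Q = 76.6 + 5.5Q → Q* = 8.9912, P* = 126.0518.
With the tax, the buyer price exceeds the seller price by 12.3: (168.85 − 4.76Q) − (76.6 + 5.5Q) = 12.3 → Q' = 7.7924.
Tax revenue = 12.3 × 7.7924 = 95.85.

95.85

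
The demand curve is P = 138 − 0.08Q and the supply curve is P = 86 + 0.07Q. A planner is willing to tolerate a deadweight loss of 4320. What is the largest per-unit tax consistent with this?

Competitive equilibrium: 138 − 0.08Q = 86 + 0.07Q → Q* = 346.6667, P* = 110.2667.
A tax t gives ΔQ = t/0.15 and wedge t, so DWL = t²/0.3.
t²/0.3 = 4320 → t² = 1296 → t = 36.

36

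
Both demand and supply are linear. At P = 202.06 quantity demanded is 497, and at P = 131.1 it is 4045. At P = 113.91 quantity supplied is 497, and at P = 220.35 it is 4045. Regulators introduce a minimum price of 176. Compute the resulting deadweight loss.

5290

Demand slope = (131.1 − 202.06)/(4045 − 497) = −0.02, so P = 212 − 0.02Q.
Supply slope = (220.35 − 113.91)/(4045 − 497) = 0.03, so P = 99 + 0.03Q.
Competitive equilibrium: 212 − 0.02Q = 99 + 0.03Q → Q* = 2260, P* = 166.8.
At the floor P = 176, quantity demanded = (212 − 176)/0.02 = 1800.
Sellers' marginal cost at Q' = 1800: 99 + 0.03·1800 = 153.
ΔQ = 2260 − 1800 = 460; wedge = 176 − 153 = 23.
The triangle = ½ × 460 × 23 = 5290.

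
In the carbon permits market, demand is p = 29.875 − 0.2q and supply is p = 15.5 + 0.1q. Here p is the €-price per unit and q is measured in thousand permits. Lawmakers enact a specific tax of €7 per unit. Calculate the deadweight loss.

€81.67 thousand

Competitive equilibrium: 29.875 − 0.2q = 15.5 + 0.1q → q* = 47.9167, p* = 20.2917.
With the tax, the buyer price exceeds the seller price by 7: (29.875 − 0.2q) − (15.5 + 0.1q) = 7 → q' = 24.5833.
Δq = 47.9167 − 24.5833 = 23.3334; the wedge equals the tax, 7.
Welfare loss = ½ × 23.3334 × 7 = €81.67 thousand.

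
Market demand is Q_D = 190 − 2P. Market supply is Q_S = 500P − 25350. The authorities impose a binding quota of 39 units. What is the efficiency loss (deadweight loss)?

608.74

In inverse form: demand P = 95 − 0.5Q, supply P = 50.7 + 0.002Q.
Competitive equilibrium: 95 − 0.5Q = 50.7 + 0.002Q → Q* = 88.247, P* = 50.8765.
At Q = 39: demand price = 95 − 0.5·39 = 75.5; supply price = 50.7 + 0.002·39 = 50.778.
ΔQ = 88.247 − 39 = 49.247; wedge = 75.5 − 50.778 = 24.722.
Welfare loss = ½ × 49.247 × 24.722 = 608.74.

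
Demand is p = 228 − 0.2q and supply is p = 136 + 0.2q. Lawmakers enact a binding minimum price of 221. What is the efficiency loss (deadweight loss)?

7605

Competitive equilibrium: 228 − 0.2q = 136 + 0.2q → q* = 230, p* = 182.
At the floor p = 221, quantity demanded = (228 − 221)/0.2 = 35.
Sellers' marginal cost at q' = 35: 136 + 0.2·35 = 143.
Δq = 230 − 35 = 195; wedge = 221 − 143 = 78.
Deadweight loss = ½ × 195 × 78 = 7605.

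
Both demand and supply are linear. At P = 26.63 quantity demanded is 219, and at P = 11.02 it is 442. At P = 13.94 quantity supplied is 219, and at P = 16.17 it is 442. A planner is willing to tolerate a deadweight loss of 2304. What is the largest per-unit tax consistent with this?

Demand slope = (11.02 − 26.63)/(442 − 219) = −0.07, so P = 41.96 − 0.07Q.
Supply slope = (16.17 − 13.94)/(442 − 219) = 0.01, so P = 11.75 + 0.01Q.
Competitive equilibrium: 41.96 − 0.07Q = 11.75 + 0.01Q → Q* = 377.625, P* = 15.5263.
A tax t gives ΔQ = t/0.08 and wedge t, so DWL = t²/0.16.
t²/0.16 = 2304 → t² = 368.64 → t = 19.2.

19.2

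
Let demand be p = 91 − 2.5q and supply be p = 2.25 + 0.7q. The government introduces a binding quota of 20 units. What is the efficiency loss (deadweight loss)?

Competitive equilibrium: 91 − 2.5q = 2.25 + 0.7q → q* = 27.7344, p* = 21.6641.
At q = 20: demand price = 91 − 2.5·20 = 41; supply price = 2.25 + 0.7·20 = 16.25.
Δq = 27.7344 − 20 = 7.7344; wedge = 41 − 16.25 = 24.75.
DWL = ½ × 7.7344 × 24.75 = 95.71.

95.71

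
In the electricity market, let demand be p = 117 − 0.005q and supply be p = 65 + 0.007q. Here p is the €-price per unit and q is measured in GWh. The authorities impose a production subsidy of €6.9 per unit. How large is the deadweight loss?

Competitive equilibrium: 117 − 0.005q = 65 + 0.007q → q* = 4333.3333, p* = 95.3333.
The subsidy lowers effective supply by 6.9: p = 58.1 + 0.007q.
New quantity: 117 − 0.005q = 58.1 + 0.007q → q' = 4908.3333.
Overproduction Δq = 4908.3333 − 4333.3333 = 575; wedge = subsidy = 6.9.
Deadweight loss = ½ × 575 × 6.9 = €1983.75.

€1983.75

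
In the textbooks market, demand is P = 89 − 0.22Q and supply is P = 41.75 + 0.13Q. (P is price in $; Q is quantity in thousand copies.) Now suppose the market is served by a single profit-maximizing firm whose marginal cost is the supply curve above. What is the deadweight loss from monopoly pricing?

$475.12 thousand

Competitive equilibrium: 89 − 0.22Q = 41.75 + 0.13Q → Q* = 135, P* = 59.3.
Marginal revenue: MR = 89 − 0.44Q. Set MR = MC: 89 − 0.44Q = 41.75 + 0.13Q → Q_m = 82.8947.
Price P_m = 89 − 0.22·82.8947 = 70.7632; MC(Q_m) = 41.75 + 0.13·82.8947 = 52.5263.
Competitive Q* = 135, so ΔQ = 52.1053; wedge = 70.7632 − 52.5263 = 18.2369.
Deadweight loss = ½ × 52.1053 × 18.2369 = $475.12 thousand.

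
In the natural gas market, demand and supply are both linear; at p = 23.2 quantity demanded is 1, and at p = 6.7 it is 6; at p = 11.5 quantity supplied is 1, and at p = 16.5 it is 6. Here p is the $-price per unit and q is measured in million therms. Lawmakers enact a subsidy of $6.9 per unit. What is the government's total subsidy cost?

Demand slope = (6.7 − 23.2)/(6 − 1) = −3.3, so p = 26.5 − 3.3q.
Supply slope = (16.5 − 11.5)/(6 − 1) = 1, so p = 10.5 + q.
Competitive equilibrium: 26.5 − 3.3q = 10.5 + q → q* = 3.7209, p* = 14.2209.
The subsidy lowers effective supply by 6.9: p = 3.6 + q.
New quantity: 26.5 − 3.3q = 3.6 + q → q' = 5.3256.
Total subsidy cost = 6.9 × 5.3256 = $36.75 million.

$36.75 million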